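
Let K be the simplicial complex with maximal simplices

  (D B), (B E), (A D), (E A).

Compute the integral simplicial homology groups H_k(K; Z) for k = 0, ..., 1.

H_0 ≅ Z,  H_1 ≅ Z.

We work with the vertex ordering A < B < D < E. The simplices of K, each written with vertices in increasing order, are:

  0-simplices (4): A, B, D, E
  1-simplices (4): AD, AE, BD, BE

giving chain groups C_0 ≅ Z^4, C_1 ≅ Z^4.

∂_1: C_1 → C_0 is given by ∂[p,q] = [q] − [p]. For instance
  ∂BD = D − B.
The resulting 4×4 matrix has rank 3, and its Smith normal form has invariant factors (1,1,1).

Reading off H_k = ker ∂_k / im ∂_{k+1}:

  H_0: rank C_0 − rank ∂_1 = 4 − 3 = 1, and the invariant factors of ∂_1 are all 1, so H_0 ≅ Z.
  H_1: rank ker ∂_1 − rank ∂_2 = (4 − 3) − 0 = 1, and there is no ∂_2, so H_1 ≅ Z.

As a check, the Euler characteristic is 4 − 4 = 0, which agrees with 1 − 1 = 0.
(K is a triangulation of the circle S^1.)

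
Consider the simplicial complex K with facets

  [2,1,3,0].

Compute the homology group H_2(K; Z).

Fix the vertex order 0 < 1 < 2 < 3 and write every simplex with vertices in increasing order. Then dim K = 3 and the simplices of K are:

  0-simplices (4): [0], [1], [2], [3]
  1-simplices (6): [0,1], [0,2], [0,3], [1,2], [1,3], [2,3]
  2-simplices (4): [0,1,2], [0,1,3], [0,2,3], [1,2,3]
  3-simplices (1): [0,1,2,3]

so the chain groups are C_0 ≅ Z^4, C_1 ≅ Z^6, C_2 ≅ Z^4, C_3 ≅ Z^1.

Boundary ∂_1: C_1 → C_0 sends each edge [p,q] (with p < q) to q − p. For instance
  ∂[0,3] = [3] − [0].
The resulting 4×6 matrix has rank 3, and its Smith normal form has invariant factors (1,1,1).

Boundary ∂_2: C_2 → C_1 acts by ∂[p,q,r] = [q,r] − [p,r] + [p,q]. For instance
  ∂[0,1,2] = [1,2] − [0,2] + [0,1],
  ∂[0,1,3] = [1,3] − [0,3] + [0,1].
The 6×4 boundary matrix has rank 3 and Smith normal form diag(1,1,1).

Boundary ∂_3: C_3 → C_2 sends each 3-simplex σ to the alternating sum Σ_i (−1)^i (σ with its i-th vertex removed). For instance
  ∂[0,1,2,3] = [1,2,3] − [0,2,3] + [0,1,3] − [0,1,2].
The 4×1 boundary matrix has rank 1 and Smith normal form diag(1).

Now H_k = ker ∂_k / im ∂_{k+1}, so:

  H_2: rank ker ∂_2 − rank ∂_3 = (4 − 3) − 1 = 0, and the invariant factors of ∂_3 are all 1, so H_2 ≅ 0.

H_2 = 0.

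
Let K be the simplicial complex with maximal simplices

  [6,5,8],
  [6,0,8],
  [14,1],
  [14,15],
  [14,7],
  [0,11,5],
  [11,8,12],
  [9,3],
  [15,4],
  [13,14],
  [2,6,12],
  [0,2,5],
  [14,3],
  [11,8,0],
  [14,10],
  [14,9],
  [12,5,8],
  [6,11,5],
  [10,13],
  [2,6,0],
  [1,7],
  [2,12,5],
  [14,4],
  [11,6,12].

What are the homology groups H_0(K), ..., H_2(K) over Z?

Order the vertices as 0 < 1 < 2 < 3 < 4 < 5 < 6 < 7 < 8 < 9 < 10 < 11 < 12 < 13 < 14 < 15. Listing each simplex with vertices in this order, K has dimension 2 with simplices:

  0-simplices (16): [0], [1], [2], [3], [4], [5], [6], [7], [8], [9], [10], [11], [12], [13], [14], [15]
  1-simplices (30): (30 of them)
  2-simplices (12): [0,2,5], [0,2,6], [0,5,11], [0,6,8], [0,8,11], [2,5,12], [2,6,12], [5,6,8], [5,6,11], [5,8,12], [6,11,12], [8,11,12]

Hence C_0 ≅ Z^16, C_1 ≅ Z^30, C_2 ≅ Z^12.

The boundary map ∂_1: C_1 → C_0 maps an edge to its endpoints' difference, ∂[p,q] = q − p.
The resulting 16×30 matrix has rank 14, and its Smith normal form has invariant factors (1,1,1,1,1,1,1,1,1,1,1,1,1,1).

Boundary ∂_2: C_2 → C_1 maps a triangle to the signed sum of its edges. For instance
  ∂[2,6,12] = [6,12] − [2,12] + [2,6],
  ∂[0,6,8] = [6,8] − [0,8] + [0,6].
As a 30×12 matrix over Z this has rank 12, with invariant factors (1,1,1,1,1,1,1,1,1,1,1,2).

Now H_k = ker ∂_k / im ∂_{k+1}, so:

  H_0: rank C_0 − rank ∂_1 = 16 − 14 = 2, and the invariant factors of ∂_1 are all 1, so H_0 = Z^2.
  H_1: rank ker ∂_1 − rank ∂_2 = (30 − 14) − 12 = 4, and ∂_2 has invariant factor 2 > 1, so H_1 = Z^4 ⊕ Z/2.
  H_2: rank ker ∂_2 − rank ∂_3 = (12 − 12) − 0 = 0, and there is no ∂_3, so H_2 = 0.

As a check, the Euler characteristic is 16 − 30 + 12 = -2, which agrees with 2 − 4 + 0 = -2.
(K is a triangulation of the disjoint union of a wedge of 4 circles and the real projective plane RP^2.)

H_0 ≅ Z^2,  H_1 ≅ Z^4 ⊕ Z/2,  H_2 = 0.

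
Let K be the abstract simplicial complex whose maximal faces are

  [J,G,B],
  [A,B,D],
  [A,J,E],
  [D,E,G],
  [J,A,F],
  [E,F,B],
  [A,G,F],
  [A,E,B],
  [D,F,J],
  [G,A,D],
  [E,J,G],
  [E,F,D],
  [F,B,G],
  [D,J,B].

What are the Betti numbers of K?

We work with the vertex ordering A < B < D < E < F < G < J. The simplices of K, each written with vertices in increasing order, are:

  0-simplices (7): A, B, D, E, F, G, J
  1-simplices (21): AB, AD, AE, AF, AG, AJ, BD, BE, BF, BG, BJ, DE, DF, DG, DJ, EF, EG, EJ, FG, FJ, GJ
  2-simplices (14): ABD, ABE, ADG, AEJ, AFG, AFJ, BDJ, BEF, BFG, BGJ, DEF, DEG, DFJ, EGJ

giving chain groups C_0 ≅ Z^7, C_1 ≅ Z^21, C_2 ≅ Z^14.

∂_1: C_1 → C_0 maps an edge to its endpoints' difference, ∂[p,q] = q − p.
The 7×21 boundary matrix has rank 6 and Smith normal form diag(1,1,1,1,1,1).

∂_2: C_2 → C_1 acts by ∂[p,q,r] = [q,r] − [p,r] + [p,q]. For instance
  ∂DEF = EF − DF + DE,
  ∂DEG = EG − DG + DE.
This gives a 21×14 integer matrix of rank 13; reducing to Smith normal form yields diagonal entries (1,1,1,1,1,1,1,1,1,1,1,1,1).

Computing H_k = (kernel of ∂_k) / (image of ∂_{k+1}):

  H_0: rank C_0 − rank ∂_1 = 7 − 6 = 1, and the invariant factors of ∂_1 are all 1, so H_0 = Z.
  H_1: rank ker ∂_1 − rank ∂_2 = (21 − 6) − 13 = 2, and the invariant factors of ∂_2 are all 1, so H_1 = Z^2.
  H_2: rank ker ∂_2 − rank ∂_3 = (14 − 13) − 0 = 1, and there is no ∂_3, so H_2 = Z.

As a check, the Euler characteristic is 7 − 21 + 14 = 0, which agrees with 1 − 2 + 1 = 0.

Hence the Betti numbers are b_0 = 1, b_1 = 2, b_2 = 1.

b_0 = 1, b_1 = 2, b_2 = 1.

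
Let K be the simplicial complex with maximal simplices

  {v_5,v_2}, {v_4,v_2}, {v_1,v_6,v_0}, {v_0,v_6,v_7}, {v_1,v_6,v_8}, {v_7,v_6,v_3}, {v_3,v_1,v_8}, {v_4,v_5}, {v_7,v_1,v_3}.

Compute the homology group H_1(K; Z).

H_1 = Z^2.

We work with the vertex ordering v_0 < v_1 < v_2 < v_3 < v_4 < v_5 < v_6 < v_7 < v_8. The simplices of K, each written with vertices in increasing order, are:

  0-simplices (9): [v_0], [v_1], [v_2], [v_3], [v_4], [v_5], [v_6], [v_7], [v_8]
  1-simplices (15): (15 of them)
  2-simplices (6): [v_0,v_1,v_6], [v_0,v_6,v_7], [v_1,v_3,v_7], [v_1,v_3,v_8], [v_1,v_6,v_8], [v_3,v_6,v_7]

giving chain groups C_0 ≅ Z^9, C_1 ≅ Z^15, C_2 ≅ Z^6.

∂_1: C_1 → C_0 is given by ∂[p,q] = [q] − [p]. For instance
  ∂[v_2,v_4] = [v_4] − [v_2].
The resulting 9×15 matrix has rank 7, and its Smith normal form has invariant factors (1,1,1,1,1,1,1).

Boundary ∂_2: C_2 → C_1 maps a triangle to the signed sum of its edges. For instance
  ∂[v_0,v_1,v_6] = [v_1,v_6] − [v_0,v_6] + [v_0,v_1],
  ∂[v_1,v_6,v_8] = [v_6,v_8] − [v_1,v_8] + [v_1,v_6].
This gives a 15×6 integer matrix of rank 6; reducing to Smith normal form yields diagonal entries (1,1,1,1,1,1).

Computing H_k = (kernel of ∂_k) / (image of ∂_{k+1}):

  H_1: rank ker ∂_1 − rank ∂_2 = (15 − 7) − 6 = 2, and the invariant factors of ∂_2 are all 1, so H_1 ≅ Z^2.

(K is a triangulation of the disjoint union of the cylinder S^1 x I and the circle S^1.)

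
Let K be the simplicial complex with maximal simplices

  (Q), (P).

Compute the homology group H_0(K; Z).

H_0 = Z^2.

We work with the vertex ordering P < Q. The simplices of K, each written with vertices in increasing order, are:

  0-simplices (2): P, Q

giving chain groups C_0 ≅ Z^2.

From H_k ≅ ker(∂_k) / im(∂_{k+1}) we obtain:

  H_0: rank C_0 − rank ∂_1 = 2 − 0 = 2, and there is no ∂_1, so H_0 ≅ Z^2.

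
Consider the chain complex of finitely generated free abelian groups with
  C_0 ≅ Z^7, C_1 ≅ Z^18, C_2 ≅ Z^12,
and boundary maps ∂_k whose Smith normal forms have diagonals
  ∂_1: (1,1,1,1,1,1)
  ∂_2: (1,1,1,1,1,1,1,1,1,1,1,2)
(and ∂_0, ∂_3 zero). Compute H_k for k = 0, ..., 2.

H_0 ≅ Z,  H_1 ≅ Z/2,  H_2 = 0.

H_0: b_0 = 7 − 0 − 6 = 1; torsion from ∂_1 factors > 1: none. So H_0 ≅ Z.
H_1: b_1 = 18 − 6 − 12 = 0; torsion from ∂_2 factors > 1: [2]. So H_1 ≅ Z/2.
H_2: b_2 = 12 − 12 − 0 = 0; torsion from ∂_3 factors > 1: none. So H_2 ≅ 0.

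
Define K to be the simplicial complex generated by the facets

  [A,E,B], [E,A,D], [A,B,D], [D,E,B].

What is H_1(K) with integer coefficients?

H_1 = 0.

We work with the vertex ordering A < B < D < E. The simplices of K, each written with vertices in increasing order, are:

  0-simplices (4): A, B, D, E
  1-simplices (6): AB, AD, AE, BD, BE, DE
  2-simplices (4): ABD, ABE, ADE, BDE

so the chain groups are C_0 ≅ Z^4, C_1 ≅ Z^6, C_2 ≅ Z^4.

∂_1: C_1 → C_0 sends each edge [p,q] (with p < q) to q − p. For instance
  ∂AB = B − A.
The 4×6 boundary matrix has rank 3 and Smith normal form diag(1,1,1).

Boundary ∂_2: C_2 → C_1 maps a triangle to the signed sum of its edges. For instance
  ∂ABD = BD − AD + AB,
  ∂ABE = BE − AE + AB.
As a 6×4 matrix over Z this has rank 3, with invariant factors (1,1,1).

Reading off H_k = ker ∂_k / im ∂_{k+1}:

  H_1: rank ker ∂_1 − rank ∂_2 = (6 − 3) − 3 = 0, and the invariant factors of ∂_2 are all 1, so H_1 ≅ 0.

(K is a triangulation of the 2-sphere S^2.)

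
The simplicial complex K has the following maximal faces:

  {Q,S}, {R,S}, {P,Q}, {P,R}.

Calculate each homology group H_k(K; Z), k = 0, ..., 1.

K has 4 vertices, 4 edges.
rank ∂_0 = 0, rank ∂_1 = 3 ⇒ b_0 = 4 − 0 − 3 = 1; all invariant factors of ∂_1 are 1 so no torsion. So H_0 = Z.
rank ∂_1 = 3, rank ∂_2 = 0 ⇒ b_1 = 4 − 3 − 0 = 1. So H_1 = Z.

H_0 = Z,  H_1 = Z.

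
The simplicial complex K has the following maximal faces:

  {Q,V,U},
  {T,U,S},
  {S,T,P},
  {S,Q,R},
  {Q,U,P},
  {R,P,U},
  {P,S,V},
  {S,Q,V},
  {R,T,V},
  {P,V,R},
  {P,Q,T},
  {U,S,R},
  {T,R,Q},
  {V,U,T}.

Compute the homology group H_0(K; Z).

H_0 = Z.

K has 7 vertices, 21 edges, 14 triangles.
rank ∂_0 = 0, rank ∂_1 = 6 ⇒ b_0 = 7 − 0 − 6 = 1; all invariant factors of ∂_1 are 1 so no torsion. So H_0 ≅ Z.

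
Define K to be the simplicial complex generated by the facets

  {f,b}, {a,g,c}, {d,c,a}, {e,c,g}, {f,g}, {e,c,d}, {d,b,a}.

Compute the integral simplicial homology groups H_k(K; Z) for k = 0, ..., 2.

H_0 = Z,  H_1 = Z,  H_2 = 0.

Order the vertices as a < b < c < d < e < f < g. Listing each simplex with vertices in this order, K has dimension 2 with simplices:

  0-simplices (7): a, b, c, d, e, f, g
  1-simplices (12): ab, ac, ad, ag, bd, bf, cd, ce, cg, de, eg, fg
  2-simplices (5): abd, acd, acg, cde, ceg

giving chain groups C_0 ≅ Z^7, C_1 ≅ Z^12, C_2 ≅ Z^5.

∂_1: C_1 → C_0 sends each edge [p,q] (with p < q) to q − p. For instance
  ∂ce = e − c.
As a 7×12 matrix over Z this has rank 6, with invariant factors (1,1,1,1,1,1).

The boundary map ∂_2: C_2 → C_1 maps a triangle to the signed sum of its edges. For instance
  ∂cde = de − ce + cd,
  ∂acg = cg − ag + ac.
The 12×5 boundary matrix has rank 5 and Smith normal form diag(1,1,1,1,1).

From H_k ≅ ker(∂_k) / im(∂_{k+1}) we obtain:

  H_0: rank C_0 − rank ∂_1 = 7 − 6 = 1, and the invariant factors of ∂_1 are all 1, so H_0 = Z.
  H_1: rank ker ∂_1 − rank ∂_2 = (12 − 6) − 5 = 1, and the invariant factors of ∂_2 are all 1, so H_1 = Z.
  H_2: rank ker ∂_2 − rank ∂_3 = (5 − 5) − 0 = 0, and there is no ∂_3, so H_2 = 0.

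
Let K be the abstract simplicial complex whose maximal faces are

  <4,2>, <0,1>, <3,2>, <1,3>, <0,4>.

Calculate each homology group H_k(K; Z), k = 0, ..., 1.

H_0 = Z,  H_1 = Z.

We work with the vertex ordering 0 < 1 < 2 < 3 < 4. The simplices of K, each written with vertices in increasing order, are:

  0-simplices (5): [0], [1], [2], [3], [4]
  1-simplices (5): [0,1], [0,4], [1,3], [2,3], [2,4]

so the chain groups are C_0 ≅ Z^5, C_1 ≅ Z^5.

∂_1: C_1 → C_0 sends each edge [p,q] (with p < q) to q − p. For instance
  ∂[0,1] = [1] − [0].
As a 5×5 matrix over Z this has rank 4, with invariant factors (1,1,1,1).

Computing H_k = (kernel of ∂_k) / (image of ∂_{k+1}):

  H_0: rank C_0 − rank ∂_1 = 5 − 4 = 1, and the invariant factors of ∂_1 are all 1, so H_0 ≅ Z.
  H_1: rank ker ∂_1 − rank ∂_2 = (5 − 4) − 0 = 1, and there is no ∂_2, so H_1 ≅ Z.

As a check, the Euler characteristic is 5 − 5 = 0, which agrees with 1 − 1 = 0.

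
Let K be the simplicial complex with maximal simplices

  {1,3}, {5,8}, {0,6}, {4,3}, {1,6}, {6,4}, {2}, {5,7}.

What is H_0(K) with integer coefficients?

Order the vertices as 0 < 1 < 2 < 3 < 4 < 5 < 6 < 7 < 8. Listing each simplex with vertices in this order, K has dimension 1 with simplices:

  0-simplices (9): [0], [1], [2], [3], [4], [5], [6], [7], [8]
  1-simplices (7): [0,6], [1,3], [1,6], [3,4], [4,6], [5,7], [5,8]

Hence C_0 ≅ Z^9, C_1 ≅ Z^7.

The boundary map ∂_1: C_1 → C_0 is given by ∂[p,q] = [q] − [p]. For instance
  ∂[5,7] = [7] − [5].
The 9×7 boundary matrix has rank 6 and Smith normal form diag(1,1,1,1,1,1).

Reading off H_k = ker ∂_k / im ∂_{k+1}:

  H_0: rank C_0 − rank ∂_1 = 9 − 6 = 3, and the invariant factors of ∂_1 are all 1, so H_0 ≅ Z^3.

H_0 = Z^3.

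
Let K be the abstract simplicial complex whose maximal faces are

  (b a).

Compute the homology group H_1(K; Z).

We work with the vertex ordering a < b. The simplices of K, each written with vertices in increasing order, are:

  0-simplices (2): a, b
  1-simplices (1): ab

Hence C_0 ≅ Z^2, C_1 ≅ Z^1.

Boundary ∂_1: C_1 → C_0 maps an edge to its endpoints' difference, ∂[p,q] = q − p. For instance
  ∂ab = b − a.
This gives a 2×1 integer matrix of rank 1; reducing to Smith normal form yields diagonal entries (1).

Computing H_k = (kernel of ∂_k) / (image of ∂_{k+1}):

  H_1: rank ker ∂_1 − rank ∂_2 = (1 − 1) − 0 = 0, and there is no ∂_2, so H_1 = 0.

H_1 ≅ 0.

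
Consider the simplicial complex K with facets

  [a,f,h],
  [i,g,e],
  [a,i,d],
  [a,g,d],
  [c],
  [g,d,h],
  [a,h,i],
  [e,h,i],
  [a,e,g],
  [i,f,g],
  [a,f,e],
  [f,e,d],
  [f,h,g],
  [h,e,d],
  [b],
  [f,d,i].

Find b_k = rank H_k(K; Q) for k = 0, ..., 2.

Order the vertices as a < b < c < d < e < f < g < h < i. Listing each simplex with vertices in this order, K has dimension 2 with simplices:

  0-simplices (9): a, b, c, d, e, f, g, h, i
  1-simplices (21): ad, ae, af, ag, ah, ai, de, df, dg, dh, di, ef, eg, eh, ei, fg, fh, fi, gh, gi, hi
  2-simplices (14): adg, adi, aef, aeg, afh, ahi, def, deh, dfi, dgh, egi, ehi, fgh, fgi

giving chain groups C_0 ≅ Z^9, C_1 ≅ Z^21, C_2 ≅ Z^14.

The boundary map ∂_1: C_1 → C_0 sends each edge [p,q] (with p < q) to q − p.
This gives a 9×21 integer matrix of rank 6; reducing to Smith normal form yields diagonal entries (1,1,1,1,1,1).

∂_2: C_2 → C_1 acts by ∂[p,q,r] = [q,r] − [p,r] + [p,q]. For instance
  ∂aef = ef − af + ae,
  ∂adg = dg − ag + ad.
As a 21×14 matrix over Z this has rank 13, with invariant factors (1,1,1,1,1,1,1,1,1,1,1,1,1).

Now H_k = ker ∂_k / im ∂_{k+1}, so:

  H_0: rank C_0 − rank ∂_1 = 9 − 6 = 3, and the invariant factors of ∂_1 are all 1, so H_0 = Z^3.
  H_1: rank ker ∂_1 − rank ∂_2 = (21 − 6) − 13 = 2, and the invariant factors of ∂_2 are all 1, so H_1 = Z^2.
  H_2: rank ker ∂_2 − rank ∂_3 = (14 − 13) − 0 = 1, and there is no ∂_3, so H_2 = Z.

As a check, the Euler characteristic is 9 − 21 + 14 = 2, which agrees with 3 − 2 + 1 = 2.

Hence the Betti numbers are b_0 = 3, b_1 = 2, b_2 = 1.

b_0 = 3, b_1 = 2, b_2 = 1.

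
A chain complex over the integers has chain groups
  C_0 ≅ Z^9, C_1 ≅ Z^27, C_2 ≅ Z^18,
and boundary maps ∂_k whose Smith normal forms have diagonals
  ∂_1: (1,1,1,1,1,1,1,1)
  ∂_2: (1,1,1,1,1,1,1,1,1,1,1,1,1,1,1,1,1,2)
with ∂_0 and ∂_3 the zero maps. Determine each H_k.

H_0: b_0 = 9 − 0 − 8 = 1; torsion from ∂_1 factors > 1: none. So H_0 = Z.
H_1: b_1 = 27 − 8 − 18 = 1; torsion from ∂_2 factors > 1: [2]. So H_1 = Z ⊕ Z/2Z.
H_2: b_2 = 18 − 18 − 0 = 0; torsion from ∂_3 factors > 1: none. So H_2 = 0.

H_0 = Z,  H_1 = Z ⊕ Z/2Z,  H_2 = 0.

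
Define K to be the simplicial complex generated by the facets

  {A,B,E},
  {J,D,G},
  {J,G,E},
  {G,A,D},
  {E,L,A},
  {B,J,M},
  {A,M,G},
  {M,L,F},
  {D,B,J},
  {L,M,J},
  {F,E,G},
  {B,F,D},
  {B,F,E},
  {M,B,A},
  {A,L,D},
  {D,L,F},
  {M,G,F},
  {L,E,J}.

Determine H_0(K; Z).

Fix the vertex order A < B < D < E < F < G < J < L < M and write every simplex with vertices in increasing order. Then dim K = 2 and the simplices of K are:

  0-simplices (9): A, B, D, E, F, G, J, L, M
  1-simplices (27): AB, AD, AE, AG, AL, AM, BD, BE, BF, BJ, BM, DF, DG, DJ, DL, EF, EG, EJ, EL, FG, FL, FM, GJ, GM, JL, JM, LM
  2-simplices (18): ABE, ABM, ADG, ADL, AEL, AGM, BDF, BDJ, BEF, BJM, DFL, DGJ, EFG, EGJ, EJL, FGM, FLM, JLM

Hence C_0 ≅ Z^9, C_1 ≅ Z^27, C_2 ≅ Z^18.

∂_1: C_1 → C_0 sends each edge [p,q] (with p < q) to q − p.
The resulting 9×27 matrix has rank 8, and its Smith normal form has invariant factors (1,1,1,1,1,1,1,1).

∂_2: C_2 → C_1 acts by ∂[p,q,r] = [q,r] − [p,r] + [p,q]. For instance
  ∂ABM = BM − AM + AB,
  ∂FGM = GM − FM + FG.
The resulting 27×18 matrix has rank 17, and its Smith normal form has invariant factors (1,1,1,1,1,1,1,1,1,1,1,1,1,1,1,1,1).

Reading off H_k = ker ∂_k / im ∂_{k+1}:

  H_0: rank C_0 − rank ∂_1 = 9 − 8 = 1, and the invariant factors of ∂_1 are all 1, so H_0 = Z.

H_0 ≅ Z.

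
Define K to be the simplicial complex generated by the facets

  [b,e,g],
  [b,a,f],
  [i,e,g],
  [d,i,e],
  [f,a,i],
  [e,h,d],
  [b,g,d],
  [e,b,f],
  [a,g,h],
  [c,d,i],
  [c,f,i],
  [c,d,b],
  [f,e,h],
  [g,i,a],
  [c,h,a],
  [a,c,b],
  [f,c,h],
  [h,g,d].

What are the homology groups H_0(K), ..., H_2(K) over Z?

H_0 ≅ Z,  H_1 ≅ Z ⊕ Z/2Z,  H_2 = 0.

Take the total order a < b < c < d < e < f < g < h < i on the vertex set. Then K (dimension 2) consists of the simplices:

  0-simplices (9): a, b, c, d, e, f, g, h, i
  1-simplices (27): ab, ac, af, ag, ah, ai, bc, bd, be, bf, bg, cd, cf, ch, ci, de, dg, dh, di, ef, eg, eh, ei, fh, fi, gh, gi
  2-simplices (18): abc, abf, ach, afi, agh, agi, bcd, bdg, bef, beg, cdi, cfh, cfi, deh, dei, dgh, efh, egi

giving chain groups C_0 ≅ Z^9, C_1 ≅ Z^27, C_2 ≅ Z^18.

Boundary ∂_1: C_1 → C_0 sends each edge [p,q] (with p < q) to q − p. For instance
  ∂bd = d − b.
This gives a 9×27 integer matrix of rank 8; reducing to Smith normal form yields diagonal entries (1,1,1,1,1,1,1,1).

Boundary ∂_2: C_2 → C_1 acts by ∂[p,q,r] = [q,r] − [p,r] + [p,q]. For instance
  ∂deh = eh − dh + de,
  ∂cdi = di − ci + cd.
This gives a 27×18 integer matrix of rank 18; reducing to Smith normal form yields diagonal entries (1,1,1,1,1,1,1,1,1,1,1,1,1,1,1,1,1,2).

From H_k ≅ ker(∂_k) / im(∂_{k+1}) we obtain:

  H_0: rank C_0 − rank ∂_1 = 9 − 8 = 1, and the invariant factors of ∂_1 are all 1, so H_0 ≅ Z.
  H_1: rank ker ∂_1 − rank ∂_2 = (27 − 8) − 18 = 1, and ∂_2 has invariant factor 2 > 1, so H_1 ≅ Z ⊕ Z/2Z.
  H_2: rank ker ∂_2 − rank ∂_3 = (18 − 18) − 0 = 0, and there is no ∂_3, so H_2 ≅ 0.

As a check, the Euler characteristic is 9 − 27 + 18 = 0, which agrees with 1 − 1 + 0 = 0.
(K is a triangulation of the Klein bottle.)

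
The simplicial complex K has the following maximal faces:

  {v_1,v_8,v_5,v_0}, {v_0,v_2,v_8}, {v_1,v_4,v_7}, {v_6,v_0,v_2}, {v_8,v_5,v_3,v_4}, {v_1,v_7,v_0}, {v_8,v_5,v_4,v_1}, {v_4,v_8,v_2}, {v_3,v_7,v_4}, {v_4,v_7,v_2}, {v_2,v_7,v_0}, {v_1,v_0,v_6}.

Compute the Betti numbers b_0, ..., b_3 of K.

Fix the vertex order v_0 < v_1 < v_2 < v_3 < v_4 < v_5 < v_6 < v_7 < v_8 and write every simplex with vertices in increasing order. Then dim K = 3 and the simplices of K are:

  0-simplices (9): [v_0], [v_1], [v_2], [v_3], [v_4], [v_5], [v_6], [v_7], [v_8]
  1-simplices (23): (23 of them)
  2-simplices (19): (19 of them)
  3-simplices (3): [v_0,v_1,v_5,v_8], [v_1,v_4,v_5,v_8], [v_3,v_4,v_5,v_8]

so the chain groups are C_0 ≅ Z^9, C_1 ≅ Z^23, C_2 ≅ Z^19, C_3 ≅ Z^3.

Boundary ∂_1: C_1 → C_0 maps an edge to its endpoints' difference, ∂[p,q] = q − p.
As a 9×23 matrix over Z this has rank 8, with invariant factors (1,1,1,1,1,1,1,1).

Boundary ∂_2: C_2 → C_1 sends each 2-simplex [p,q,r] to [q,r] − [p,r] + [p,q]. For instance
  ∂[v_0,v_1,v_7] = [v_1,v_7] − [v_0,v_7] + [v_0,v_1],
  ∂[v_2,v_4,v_7] = [v_4,v_7] − [v_2,v_7] + [v_2,v_4].
The resulting 23×19 matrix has rank 15, and its Smith normal form has invariant factors (1,1,1,1,1,1,1,1,1,1,1,1,1,1,1).

Boundary ∂_3: C_3 → C_2 sends each 3-simplex σ to the alternating sum Σ_i (−1)^i (σ with its i-th vertex removed). For instance
  ∂[v_3,v_4,v_5,v_8] = [v_4,v_5,v_8] − [v_3,v_5,v_8] + [v_3,v_4,v_8] − [v_3,v_4,v_5],
  ∂[v_1,v_4,v_5,v_8] = [v_4,v_5,v_8] − [v_1,v_5,v_8] + [v_1,v_4,v_8] − [v_1,v_4,v_5].
As a 19×3 matrix over Z this has rank 3, with invariant factors (1,1,1).

Now H_k = ker ∂_k / im ∂_{k+1}, so:

  H_0: rank C_0 − rank ∂_1 = 9 − 8 = 1, and the invariant factors of ∂_1 are all 1, so H_0 = Z.
  H_1: rank ker ∂_1 − rank ∂_2 = (23 − 8) − 15 = 0, and the invariant factors of ∂_2 are all 1, so H_1 = 0.
  H_2: rank ker ∂_2 − rank ∂_3 = (19 − 15) − 3 = 1, and the invariant factors of ∂_3 are all 1, so H_2 = Z.
  H_3: rank ker ∂_3 − rank ∂_4 = (3 − 3) − 0 = 0, and there is no ∂_4, so H_3 = 0.

As a check, the Euler characteristic is 9 − 23 + 19 − 3 = 2, which agrees with 1 − 0 + 1 − 0 = 2.

Hence the Betti numbers are b_0 = 1, b_1 = 0, b_2 = 1, b_3 = 0.

b_0 = 1, b_1 = 0, b_2 = 1, b_3 = 0.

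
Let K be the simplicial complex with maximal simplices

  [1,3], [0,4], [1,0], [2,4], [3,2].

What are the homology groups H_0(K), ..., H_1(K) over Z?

K has 5 vertices, 5 edges.
rank ∂_0 = 0, rank ∂_1 = 4 ⇒ b_0 = 5 − 0 − 4 = 1; all invariant factors of ∂_1 are 1 so no torsion. So H_0 ≅ Z.
rank ∂_1 = 4, rank ∂_2 = 0 ⇒ b_1 = 5 − 4 − 0 = 1. So H_1 ≅ Z.

H_0 ≅ Z,  H_1 ≅ Z.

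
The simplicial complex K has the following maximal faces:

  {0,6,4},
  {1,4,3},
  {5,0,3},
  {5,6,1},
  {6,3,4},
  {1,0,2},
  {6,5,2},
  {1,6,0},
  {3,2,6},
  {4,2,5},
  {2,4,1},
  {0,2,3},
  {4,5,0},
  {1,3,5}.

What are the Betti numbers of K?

b_0 = 1, b_1 = 2, b_2 = 1.

Order the vertices as 0 < 1 < 2 < 3 < 4 < 5 < 6. Listing each simplex with vertices in this order, K has dimension 2 with simplices:

  0-simplices (7): [0], [1], [2], [3], [4], [5], [6]
  1-simplices (21): [0,1], [0,2], [0,3], [0,4], [0,5], [0,6], [1,2], [1,3], [1,4], [1,5], [1,6], [2,3], [2,4], [2,5], [2,6], [3,4], [3,5], [3,6], [4,5], [4,6], [5,6]
  2-simplices (14): [0,1,2], [0,1,6], [0,2,3], [0,3,5], [0,4,5], [0,4,6], [1,2,4], [1,3,4], [1,3,5], [1,5,6], [2,3,6], [2,4,5], [2,5,6], [3,4,6]

so the chain groups are C_0 ≅ Z^7, C_1 ≅ Z^21, C_2 ≅ Z^14.

∂_1: C_1 → C_0 maps an edge to its endpoints' difference, ∂[p,q] = q − p.
As a 7×21 matrix over Z this has rank 6, with invariant factors (1,1,1,1,1,1).

∂_2: C_2 → C_1 acts by ∂[p,q,r] = [q,r] − [p,r] + [p,q]. For instance
  ∂[1,3,4] = [3,4] − [1,4] + [1,3],
  ∂[0,2,3] = [2,3] − [0,3] + [0,2].
As a 21×14 matrix over Z this has rank 13, with invariant factors (1,1,1,1,1,1,1,1,1,1,1,1,1).

Now H_k = ker ∂_k / im ∂_{k+1}, so:

  H_0: rank C_0 − rank ∂_1 = 7 − 6 = 1, and the invariant factors of ∂_1 are all 1, so H_0 ≅ Z.
  H_1: rank ker ∂_1 − rank ∂_2 = (21 − 6) − 13 = 2, and the invariant factors of ∂_2 are all 1, so H_1 ≅ Z^2.
  H_2: rank ker ∂_2 − rank ∂_3 = (14 − 13) − 0 = 1, and there is no ∂_3, so H_2 ≅ Z.

(K is a triangulation of the torus T^2.)

Hence the Betti numbers are b_0 = 1, b_1 = 2, b_2 = 1.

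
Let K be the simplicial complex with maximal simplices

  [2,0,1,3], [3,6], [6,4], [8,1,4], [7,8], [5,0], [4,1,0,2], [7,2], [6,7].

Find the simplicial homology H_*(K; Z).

Order the vertices as 0 < 1 < 2 < 3 < 4 < 5 < 6 < 7 < 8. Listing each simplex with vertices in this order, K has dimension 3 with simplices:

  0-simplices (9): [0], [1], [2], [3], [4], [5], [6], [7], [8]
  1-simplices (17): [0,1], [0,2], [0,3], [0,4], [0,5], [1,2], [1,3], [1,4], [1,8], [2,3], [2,4], [2,7], [3,6], [4,6], [4,8], [6,7], [7,8]
  2-simplices (8): [0,1,2], [0,1,3], [0,1,4], [0,2,3], [0,2,4], [1,2,3], [1,2,4], [1,4,8]
  3-simplices (2): [0,1,2,3], [0,1,2,4]

so the chain groups are C_0 ≅ Z^9, C_1 ≅ Z^17, C_2 ≅ Z^8, C_3 ≅ Z^2.

∂_1: C_1 → C_0 sends each edge [p,q] (with p < q) to q − p. For instance
  ∂[7,8] = [8] − [7].
The 9×17 boundary matrix has rank 8 and Smith normal form diag(1,1,1,1,1,1,1,1).

Boundary ∂_2: C_2 → C_1 acts by ∂[p,q,r] = [q,r] − [p,r] + [p,q]. For instance
  ∂[0,1,3] = [1,3] − [0,3] + [0,1],
  ∂[0,1,4] = [1,4] − [0,4] + [0,1].
This gives a 17×8 integer matrix of rank 6; reducing to Smith normal form yields diagonal entries (1,1,1,1,1,1).

Boundary ∂_3: C_3 → C_2 sends each 3-simplex σ to the alternating sum Σ_i (−1)^i (σ with its i-th vertex removed). For instance
  ∂[0,1,2,3] = [1,2,3] − [0,2,3] + [0,1,3] − [0,1,2],
  ∂[0,1,2,4] = [1,2,4] − [0,2,4] + [0,1,4] − [0,1,2].
This gives a 8×2 integer matrix of rank 2; reducing to Smith normal form yields diagonal entries (1,1).

Now H_k = ker ∂_k / im ∂_{k+1}, so:

  H_0: rank C_0 − rank ∂_1 = 9 − 8 = 1, and the invariant factors of ∂_1 are all 1, so H_0 = Z.
  H_1: rank ker ∂_1 − rank ∂_2 = (17 − 8) − 6 = 3, and the invariant factors of ∂_2 are all 1, so H_1 = Z^3.
  H_2: rank ker ∂_2 − rank ∂_3 = (8 − 6) − 2 = 0, and the invariant factors of ∂_3 are all 1, so H_2 = 0.
  H_3: rank ker ∂_3 − rank ∂_4 = (2 − 2) − 0 = 0, and there is no ∂_4, so H_3 = 0.

H_0 = Z,  H_1 = Z^3,  H_2 = 0,  H_3 = 0.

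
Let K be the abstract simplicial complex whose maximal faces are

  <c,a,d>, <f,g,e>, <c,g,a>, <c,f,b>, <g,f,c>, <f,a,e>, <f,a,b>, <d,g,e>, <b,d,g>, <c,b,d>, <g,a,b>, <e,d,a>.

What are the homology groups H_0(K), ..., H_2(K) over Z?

H_0 ≅ Z,  H_1 ≅ Z/2,  H_2 = 0.

We work with the vertex ordering a < b < c < d < e < f < g. The simplices of K, each written with vertices in increasing order, are:

  0-simplices (7): a, b, c, d, e, f, g
  1-simplices (18): ab, ac, ad, ae, af, ag, bc, bd, bf, bg, cd, cf, cg, de, dg, ef, eg, fg
  2-simplices (12): abf, abg, acd, acg, ade, aef, bcd, bcf, bdg, cfg, deg, efg

so the chain groups are C_0 ≅ Z^7, C_1 ≅ Z^18, C_2 ≅ Z^12.

The boundary map ∂_1: C_1 → C_0 maps an edge to its endpoints' difference, ∂[p,q] = q − p. For instance
  ∂cf = f − c.
The resulting 7×18 matrix has rank 6, and its Smith normal form has invariant factors (1,1,1,1,1,1).

∂_2: C_2 → C_1 maps a triangle to the signed sum of its edges. For instance
  ∂bcf = cf − bf + bc,
  ∂bcd = cd − bd + bc.
The 18×12 boundary matrix has rank 12 and Smith normal form diag(1,1,1,1,1,1,1,1,1,1,1,2).

Now H_k = ker ∂_k / im ∂_{k+1}, so:

  H_0: rank C_0 − rank ∂_1 = 7 − 6 = 1, and the invariant factors of ∂_1 are all 1, so H_0 ≅ Z.
  H_1: rank ker ∂_1 − rank ∂_2 = (18 − 6) − 12 = 0, and ∂_2 has invariant factor 2 > 1, so H_1 ≅ Z/2.
  H_2: rank ker ∂_2 − rank ∂_3 = (12 − 12) − 0 = 0, and there is no ∂_3, so H_2 ≅ 0.

(K is a triangulation of the real projective plane RP^2.)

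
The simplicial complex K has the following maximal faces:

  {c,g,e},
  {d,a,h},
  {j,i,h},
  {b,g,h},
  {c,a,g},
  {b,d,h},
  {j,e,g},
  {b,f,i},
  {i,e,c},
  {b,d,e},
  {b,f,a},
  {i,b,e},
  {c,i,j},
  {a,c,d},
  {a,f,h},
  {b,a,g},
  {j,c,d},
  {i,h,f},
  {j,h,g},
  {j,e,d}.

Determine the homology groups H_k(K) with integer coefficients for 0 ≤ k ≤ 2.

Take the total order a < b < c < d < e < f < g < h < i < j on the vertex set. Then K (dimension 2) consists of the simplices:

  0-simplices (10): a, b, c, d, e, f, g, h, i, j
  1-simplices (30): ab, ac, ad, af, ag, ah, bd, be, bf, bg, bh, bi, cd, ce, cg, ci, cj, de, dh, dj, eg, ei, ej, fh, fi, gh, gj, hi, hj, ij
  2-simplices (20): abf, abg, acd, acg, adh, afh, bde, bdh, bei, bfi, bgh, cdj, ceg, cei, cij, dej, egj, fhi, ghj, hij

giving chain groups C_0 ≅ Z^10, C_1 ≅ Z^30, C_2 ≅ Z^20.

The boundary map ∂_1: C_1 → C_0 maps an edge to its endpoints' difference, ∂[p,q] = q − p. For instance
  ∂ac = c − a.
As a 10×30 matrix over Z this has rank 9, with invariant factors (1,1,1,1,1,1,1,1,1).

Boundary ∂_2: C_2 → C_1 maps a triangle to the signed sum of its edges. For instance
  ∂bgh = gh − bh + bg,
  ∂bfi = fi − bi + bf.
This gives a 30×20 integer matrix of rank 20; reducing to Smith normal form yields diagonal entries (1,1,1,1,1,1,1,1,1,1,1,1,1,1,1,1,1,1,1,2).

Reading off H_k = ker ∂_k / im ∂_{k+1}:

  H_0: rank C_0 − rank ∂_1 = 10 − 9 = 1, and the invariant factors of ∂_1 are all 1, so H_0 = Z.
  H_1: rank ker ∂_1 − rank ∂_2 = (30 − 9) − 20 = 1, and ∂_2 has invariant factor 2 > 1, so H_1 = Z ⊕ Z/2.
  H_2: rank ker ∂_2 − rank ∂_3 = (20 − 20) − 0 = 0, and there is no ∂_3, so H_2 = 0.

H_0 = Z,  H_1 = Z ⊕ Z/2,  H_2 = 0.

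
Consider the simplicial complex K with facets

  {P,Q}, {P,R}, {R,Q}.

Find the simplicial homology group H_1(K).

Fix the vertex order P < Q < R and write every simplex with vertices in increasing order. Then dim K = 1 and the simplices of K are:

  0-simplices (3): P, Q, R
  1-simplices (3): PQ, PR, QR

giving chain groups C_0 ≅ Z^3, C_1 ≅ Z^3.

Boundary ∂_1: C_1 → C_0 sends each edge [p,q] (with p < q) to q − p.
As a 3×3 matrix over Z this has rank 2, with invariant factors (1,1).

From H_k ≅ ker(∂_k) / im(∂_{k+1}) we obtain:

  H_1: rank ker ∂_1 − rank ∂_2 = (3 − 2) − 0 = 1, and there is no ∂_2, so H_1 = Z.

H_1 ≅ Z.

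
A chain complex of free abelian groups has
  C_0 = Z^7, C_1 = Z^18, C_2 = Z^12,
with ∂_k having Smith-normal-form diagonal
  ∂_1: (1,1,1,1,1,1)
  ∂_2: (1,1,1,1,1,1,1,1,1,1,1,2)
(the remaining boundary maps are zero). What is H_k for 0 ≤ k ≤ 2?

H_0 ≅ Z,  H_1 ≅ Z/2Z,  H_2 = 0.

H_0: b_0 = 7 − 0 − 6 = 1; torsion from ∂_1 factors > 1: none. So H_0 ≅ Z.
H_1: b_1 = 18 − 6 − 12 = 0; torsion from ∂_2 factors > 1: [2]. So H_1 ≅ Z/2Z.
H_2: b_2 = 12 − 12 − 0 = 0; torsion from ∂_3 factors > 1: none. So H_2 ≅ 0.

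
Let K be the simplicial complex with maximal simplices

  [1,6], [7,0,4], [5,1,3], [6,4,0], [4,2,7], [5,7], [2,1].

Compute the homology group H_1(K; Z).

H_1 = Z^2.

We work with the vertex ordering 0 < 1 < 2 < 3 < 4 < 5 < 6 < 7. The simplices of K, each written with vertices in increasing order, are:

  0-simplices (8): [0], [1], [2], [3], [4], [5], [6], [7]
  1-simplices (13): [0,4], [0,6], [0,7], [1,2], [1,3], [1,5], [1,6], [2,4], [2,7], [3,5], [4,6], [4,7], [5,7]
  2-simplices (4): [0,4,6], [0,4,7], [1,3,5], [2,4,7]

Hence C_0 ≅ Z^8, C_1 ≅ Z^13, C_2 ≅ Z^4.

Boundary ∂_1: C_1 → C_0 maps an edge to its endpoints' difference, ∂[p,q] = q − p. For instance
  ∂[0,7] = [7] − [0].
This gives a 8×13 integer matrix of rank 7; reducing to Smith normal form yields diagonal entries (1,1,1,1,1,1,1).

∂_2: C_2 → C_1 maps a triangle to the signed sum of its edges. For instance
  ∂[0,4,7] = [4,7] − [0,7] + [0,4],
  ∂[2,4,7] = [4,7] − [2,7] + [2,4].
The resulting 13×4 matrix has rank 4, and its Smith normal form has invariant factors (1,1,1,1).

Now H_k = ker ∂_k / im ∂_{k+1}, so:

  H_1: rank ker ∂_1 − rank ∂_2 = (13 − 7) − 4 = 2, and the invariant factors of ∂_2 are all 1, so H_1 = Z^2.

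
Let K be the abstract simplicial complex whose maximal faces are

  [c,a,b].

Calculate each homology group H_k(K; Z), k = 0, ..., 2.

We work with the vertex ordering a < b < c. The simplices of K, each written with vertices in increasing order, are:

  0-simplices (3): a, b, c
  1-simplices (3): ab, ac, bc
  2-simplices (1): abc

Hence C_0 ≅ Z^3, C_1 ≅ Z^3, C_2 ≅ Z^1.

The boundary map ∂_1: C_1 → C_0 sends each edge [p,q] (with p < q) to q − p.
As a 3×3 matrix over Z this has rank 2, with invariant factors (1,1).

The boundary map ∂_2: C_2 → C_1 sends each 2-simplex [p,q,r] to [q,r] − [p,r] + [p,q]. For instance
  ∂abc = bc − ac + ab.
As a 3×1 matrix over Z this has rank 1, with invariant factors (1).

Computing H_k = (kernel of ∂_k) / (image of ∂_{k+1}):

  H_0: rank C_0 − rank ∂_1 = 3 − 2 = 1, and the invariant factors of ∂_1 are all 1, so H_0 = Z.
  H_1: rank ker ∂_1 − rank ∂_2 = (3 − 2) − 1 = 0, and the invariant factors of ∂_2 are all 1, so H_1 = 0.
  H_2: rank ker ∂_2 − rank ∂_3 = (1 − 1) − 0 = 0, and there is no ∂_3, so H_2 = 0.

H_0 = Z,  H_1 = 0,  H_2 = 0.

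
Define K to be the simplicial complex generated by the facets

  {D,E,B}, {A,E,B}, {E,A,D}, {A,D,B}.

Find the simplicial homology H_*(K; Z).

We work with the vertex ordering A < B < D < E. The simplices of K, each written with vertices in increasing order, are:

  0-simplices (4): A, B, D, E
  1-simplices (6): AB, AD, AE, BD, BE, DE
  2-simplices (4): ABD, ABE, ADE, BDE

giving chain groups C_0 ≅ Z^4, C_1 ≅ Z^6, C_2 ≅ Z^4.

∂_1: C_1 → C_0 is given by ∂[p,q] = [q] − [p]. For instance
  ∂BD = D − B.
The resulting 4×6 matrix has rank 3, and its Smith normal form has invariant factors (1,1,1).

Boundary ∂_2: C_2 → C_1 maps a triangle to the signed sum of its edges. For instance
  ∂ABE = BE − AE + AB,
  ∂ABD = BD − AD + AB.
The 6×4 boundary matrix has rank 3 and Smith normal form diag(1,1,1).

Computing H_k = (kernel of ∂_k) / (image of ∂_{k+1}):

  H_0: rank C_0 − rank ∂_1 = 4 − 3 = 1, and the invariant factors of ∂_1 are all 1, so H_0 ≅ Z.
  H_1: rank ker ∂_1 − rank ∂_2 = (6 − 3) − 3 = 0, and the invariant factors of ∂_2 are all 1, so H_1 ≅ 0.
  H_2: rank ker ∂_2 − rank ∂_3 = (4 − 3) − 0 = 1, and there is no ∂_3, so H_2 ≅ Z.

(K is a triangulation of the 2-sphere S^2.)

H_0 = Z,  H_1 = 0,  H_2 = Z.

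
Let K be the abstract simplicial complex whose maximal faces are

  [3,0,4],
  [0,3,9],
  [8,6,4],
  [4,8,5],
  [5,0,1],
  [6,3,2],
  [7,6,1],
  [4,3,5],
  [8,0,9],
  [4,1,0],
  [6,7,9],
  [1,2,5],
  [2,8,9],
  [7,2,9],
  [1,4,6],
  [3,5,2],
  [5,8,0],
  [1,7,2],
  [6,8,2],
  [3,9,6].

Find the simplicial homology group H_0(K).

H_0 ≅ Z.

K has 10 vertices, 30 edges, 20 triangles.
rank ∂_0 = 0, rank ∂_1 = 9 ⇒ b_0 = 10 − 0 − 9 = 1; all invariant factors of ∂_1 are 1 so no torsion. So H_0 ≅ Z.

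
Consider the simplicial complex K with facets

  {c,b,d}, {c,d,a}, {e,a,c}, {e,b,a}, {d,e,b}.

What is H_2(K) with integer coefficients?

Order the vertices as a < b < c < d < e. Listing each simplex with vertices in this order, K has dimension 2 with simplices:

  0-simplices (5): a, b, c, d, e
  1-simplices (10): ab, ac, ad, ae, bc, bd, be, cd, ce, de
  2-simplices (5): abe, acd, ace, bcd, bde

so the chain groups are C_0 ≅ Z^5, C_1 ≅ Z^10, C_2 ≅ Z^5.

∂_1: C_1 → C_0 sends each edge [p,q] (with p < q) to q − p.
The 5×10 boundary matrix has rank 4 and Smith normal form diag(1,1,1,1).

∂_2: C_2 → C_1 sends each 2-simplex [p,q,r] to [q,r] − [p,r] + [p,q]. For instance
  ∂acd = cd − ad + ac,
  ∂abe = be − ae + ab.
This gives a 10×5 integer matrix of rank 5; reducing to Smith normal form yields diagonal entries (1,1,1,1,1).

Computing H_k = (kernel of ∂_k) / (image of ∂_{k+1}):

  H_2: rank ker ∂_2 − rank ∂_3 = (5 − 5) − 0 = 0, and there is no ∂_3, so H_2 = 0.

(K is a triangulation of the Möbius band.)

H_2 ≅ 0.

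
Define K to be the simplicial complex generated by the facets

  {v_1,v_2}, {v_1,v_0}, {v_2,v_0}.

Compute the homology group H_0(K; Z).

H_0 = Z.

Take the total order v_0 < v_1 < v_2 on the vertex set. Then K (dimension 1) consists of the simplices:

  0-simplices (3): [v_0], [v_1], [v_2]
  1-simplices (3): [v_0,v_1], [v_0,v_2], [v_1,v_2]

Hence C_0 ≅ Z^3, C_1 ≅ Z^3.

The boundary map ∂_1: C_1 → C_0 is given by ∂[p,q] = [q] − [p].
The resulting 3×3 matrix has rank 2, and its Smith normal form has invariant factors (1,1).

Reading off H_k = ker ∂_k / im ∂_{k+1}:

  H_0: rank C_0 − rank ∂_1 = 3 − 2 = 1, and the invariant factors of ∂_1 are all 1, so H_0 = Z.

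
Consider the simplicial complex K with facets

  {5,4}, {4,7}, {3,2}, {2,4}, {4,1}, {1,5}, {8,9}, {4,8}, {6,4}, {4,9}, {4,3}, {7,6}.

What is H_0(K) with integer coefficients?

H_0 ≅ Z.

K has 9 vertices, 12 edges.
rank ∂_0 = 0, rank ∂_1 = 8 ⇒ b_0 = 9 − 0 − 8 = 1; all invariant factors of ∂_1 are 1 so no torsion. So H_0 ≅ Z.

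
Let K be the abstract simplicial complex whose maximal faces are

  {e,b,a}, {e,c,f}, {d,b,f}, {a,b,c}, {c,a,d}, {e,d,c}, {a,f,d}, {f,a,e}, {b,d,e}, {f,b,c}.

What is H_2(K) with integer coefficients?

We work with the vertex ordering a < b < c < d < e < f. The simplices of K, each written with vertices in increasing order, are:

  0-simplices (6): a, b, c, d, e, f
  1-simplices (15): ab, ac, ad, ae, af, bc, bd, be, bf, cd, ce, cf, de, df, ef
  2-simplices (10): abc, abe, acd, adf, aef, bcf, bde, bdf, cde, cef

giving chain groups C_0 ≅ Z^6, C_1 ≅ Z^15, C_2 ≅ Z^10.

Boundary ∂_1: C_1 → C_0 sends each edge [p,q] (with p < q) to q − p. For instance
  ∂bc = c − b.
The 6×15 boundary matrix has rank 5 and Smith normal form diag(1,1,1,1,1).

Boundary ∂_2: C_2 → C_1 acts by ∂[p,q,r] = [q,r] − [p,r] + [p,q]. For instance
  ∂bde = de − be + bd,
  ∂bdf = df − bf + bd.
This gives a 15×10 integer matrix of rank 10; reducing to Smith normal form yields diagonal entries (1,1,1,1,1,1,1,1,1,2).

Computing H_k = (kernel of ∂_k) / (image of ∂_{k+1}):

  H_2: rank ker ∂_2 − rank ∂_3 = (10 − 10) − 0 = 0, and there is no ∂_3, so H_2 ≅ 0.

H_2 ≅ 0.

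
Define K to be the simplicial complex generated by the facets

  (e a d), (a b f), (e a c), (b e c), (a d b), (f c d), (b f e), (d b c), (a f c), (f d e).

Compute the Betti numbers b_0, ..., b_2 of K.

b_0 = 1, b_1 = 0, b_2 = 0.

Take the total order a < b < c < d < e < f on the vertex set. Then K (dimension 2) consists of the simplices:

  0-simplices (6): a, b, c, d, e, f
  1-simplices (15): ab, ac, ad, ae, af, bc, bd, be, bf, cd, ce, cf, de, df, ef
  2-simplices (10): abd, abf, ace, acf, ade, bcd, bce, bef, cdf, def

Hence C_0 ≅ Z^6, C_1 ≅ Z^15, C_2 ≅ Z^10.

The boundary map ∂_1: C_1 → C_0 maps an edge to its endpoints' difference, ∂[p,q] = q − p. For instance
  ∂ae = e − a.
As a 6×15 matrix over Z this has rank 5, with invariant factors (1,1,1,1,1).

Boundary ∂_2: C_2 → C_1 maps a triangle to the signed sum of its edges. For instance
  ∂bcd = cd − bd + bc,
  ∂acf = cf − af + ac.
The 15×10 boundary matrix has rank 10 and Smith normal form diag(1,1,1,1,1,1,1,1,1,2).

Reading off H_k = ker ∂_k / im ∂_{k+1}:

  H_0: rank C_0 − rank ∂_1 = 6 − 5 = 1, and the invariant factors of ∂_1 are all 1, so H_0 = Z.
  H_1: rank ker ∂_1 − rank ∂_2 = (15 − 5) − 10 = 0, and ∂_2 has invariant factor 2 > 1, so H_1 = Z/2Z.
  H_2: rank ker ∂_2 − rank ∂_3 = (10 − 10) − 0 = 0, and there is no ∂_3, so H_2 = 0.

As a check, the Euler characteristic is 6 − 15 + 10 = 1, which agrees with 1 − 0 + 0 = 1.

Hence the Betti numbers are b_0 = 1, b_1 = 0, b_2 = 0.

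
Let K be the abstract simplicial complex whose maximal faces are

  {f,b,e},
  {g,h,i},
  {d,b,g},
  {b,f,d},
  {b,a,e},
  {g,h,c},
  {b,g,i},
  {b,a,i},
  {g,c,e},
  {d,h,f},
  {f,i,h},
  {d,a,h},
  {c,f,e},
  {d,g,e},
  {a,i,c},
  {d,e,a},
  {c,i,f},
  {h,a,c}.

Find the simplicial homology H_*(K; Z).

H_0 ≅ Z,  H_1 ≅ Z ⊕ Z/2,  H_2 = 0.

We work with the vertex ordering a < b < c < d < e < f < g < h < i. The simplices of K, each written with vertices in increasing order, are:

  0-simplices (9): a, b, c, d, e, f, g, h, i
  1-simplices (27): ab, ac, ad, ae, ah, ai, bd, be, bf, bg, bi, ce, cf, cg, ch, ci, de, df, dg, dh, ef, eg, fh, fi, gh, gi, hi
  2-simplices (18): abe, abi, ach, aci, ade, adh, bdf, bdg, bef, bgi, cef, ceg, cfi, cgh, deg, dfh, fhi, ghi

Hence C_0 ≅ Z^9, C_1 ≅ Z^27, C_2 ≅ Z^18.

The boundary map ∂_1: C_1 → C_0 sends each edge [p,q] (with p < q) to q − p. For instance
  ∂fh = h − f.
The resulting 9×27 matrix has rank 8, and its Smith normal form has invariant factors (1,1,1,1,1,1,1,1).

Boundary ∂_2: C_2 → C_1 acts by ∂[p,q,r] = [q,r] − [p,r] + [p,q]. For instance
  ∂ach = ch − ah + ac,
  ∂ceg = eg − cg + ce.
As a 27×18 matrix over Z this has rank 18, with invariant factors (1,1,1,1,1,1,1,1,1,1,1,1,1,1,1,1,1,2).

Computing H_k = (kernel of ∂_k) / (image of ∂_{k+1}):

  H_0: rank C_0 − rank ∂_1 = 9 − 8 = 1, and the invariant factors of ∂_1 are all 1, so H_0 = Z.
  H_1: rank ker ∂_1 − rank ∂_2 = (27 − 8) − 18 = 1, and ∂_2 has invariant factor 2 > 1, so H_1 = Z ⊕ Z/2.
  H_2: rank ker ∂_2 − rank ∂_3 = (18 − 18) − 0 = 0, and there is no ∂_3, so H_2 = 0.

As a check, the Euler characteristic is 9 − 27 + 18 = 0, which agrees with 1 − 1 + 0 = 0.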